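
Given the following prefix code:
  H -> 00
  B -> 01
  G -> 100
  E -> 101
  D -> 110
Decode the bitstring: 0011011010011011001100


Decoding step by step:
Bits 00 -> H
Bits 110 -> D
Bits 110 -> D
Bits 100 -> G
Bits 110 -> D
Bits 110 -> D
Bits 01 -> B
Bits 100 -> G


Decoded message: HDDGDDBG


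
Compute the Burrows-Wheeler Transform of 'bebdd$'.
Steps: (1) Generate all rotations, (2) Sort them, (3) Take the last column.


Rotations (sorted):
  0: $bebdd -> last char: d
  1: bdd$be -> last char: e
  2: bebdd$ -> last char: $
  3: d$bebd -> last char: d
  4: dd$beb -> last char: b
  5: ebdd$b -> last char: b


BWT = de$dbb


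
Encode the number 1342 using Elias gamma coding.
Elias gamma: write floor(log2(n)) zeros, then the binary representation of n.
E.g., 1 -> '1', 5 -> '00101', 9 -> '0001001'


num_bits = floor(log2(1342)) + 1 = 11
leading_zeros = num_bits - 1 = 10
binary(1342) = 10100111110

Elias gamma(1342) = '0000000000' + '10100111110' = 000000000010100111110 (21 bits)


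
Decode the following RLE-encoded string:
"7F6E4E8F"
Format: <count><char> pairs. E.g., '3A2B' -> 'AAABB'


Expanding each <count><char> pair:
  7F -> 'FFFFFFF'
  6E -> 'EEEEEE'
  4E -> 'EEEE'
  8F -> 'FFFFFFFF'

Decoded = FFFFFFFEEEEEEEEEEFFFFFFFF


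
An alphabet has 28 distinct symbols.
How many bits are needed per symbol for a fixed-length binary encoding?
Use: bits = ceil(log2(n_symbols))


log2(28) = 4.8074
Bracket: 2^4 = 16 < 28 <= 2^5 = 32
So ceil(log2(28)) = 5

bits = ceil(log2(28)) = ceil(4.8074) = 5 bits


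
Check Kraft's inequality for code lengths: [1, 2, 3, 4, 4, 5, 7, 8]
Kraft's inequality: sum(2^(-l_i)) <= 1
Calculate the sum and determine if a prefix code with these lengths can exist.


Sum = 2^(-1) + 2^(-2) + 2^(-3) + 2^(-4) + 2^(-4) + 2^(-5) + 2^(-7) + 2^(-8)
    = 0.5 + 0.25 + 0.125 + 0.0625 + 0.0625 + 0.03125 + 0.0078125 + 0.00390625
    = 267/256 = 1.04296875
Since 1.04296875 > 1, Kraft's inequality is NOT satisfied.
A prefix code with these lengths CANNOT exist.

Kraft sum = 1.04296875. Not satisfied.


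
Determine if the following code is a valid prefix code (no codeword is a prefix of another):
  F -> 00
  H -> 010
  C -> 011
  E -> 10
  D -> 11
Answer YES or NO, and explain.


Checking each pair (does one codeword prefix another?):
  F='00' vs H='010': no prefix
  F='00' vs C='011': no prefix
  F='00' vs E='10': no prefix
  F='00' vs D='11': no prefix
  H='010' vs F='00': no prefix
  H='010' vs C='011': no prefix
  H='010' vs E='10': no prefix
  H='010' vs D='11': no prefix
  C='011' vs F='00': no prefix
  C='011' vs H='010': no prefix
  C='011' vs E='10': no prefix
  C='011' vs D='11': no prefix
  E='10' vs F='00': no prefix
  E='10' vs H='010': no prefix
  E='10' vs C='011': no prefix
  E='10' vs D='11': no prefix
  D='11' vs F='00': no prefix
  D='11' vs H='010': no prefix
  D='11' vs C='011': no prefix
  D='11' vs E='10': no prefix
No violation found over all pairs.

YES -- this is a valid prefix code. No codeword is a prefix of any other codeword.


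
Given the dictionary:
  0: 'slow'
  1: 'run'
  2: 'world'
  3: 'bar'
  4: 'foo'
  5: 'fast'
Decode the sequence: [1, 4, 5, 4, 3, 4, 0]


Look up each index in the dictionary:
  1 -> 'run'
  4 -> 'foo'
  5 -> 'fast'
  4 -> 'foo'
  3 -> 'bar'
  4 -> 'foo'
  0 -> 'slow'

Decoded: "run foo fast foo bar foo slow"


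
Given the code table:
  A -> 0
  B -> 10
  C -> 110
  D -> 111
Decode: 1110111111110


Decoding:
111 -> D
0 -> A
111 -> D
111 -> D
110 -> C


Result: DADDC


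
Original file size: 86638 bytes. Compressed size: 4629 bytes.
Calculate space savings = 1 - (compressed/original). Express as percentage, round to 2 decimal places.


ratio = compressed/original = 4629/86638 = 0.053429
savings = 1 - ratio = 1 - 0.053429 = 0.946571
as a percentage: 0.946571 * 100 = 94.66%

Space savings = 1 - 4629/86638 = 94.66%


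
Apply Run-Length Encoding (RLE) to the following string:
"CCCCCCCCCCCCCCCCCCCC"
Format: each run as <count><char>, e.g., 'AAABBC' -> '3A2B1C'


Scanning runs left to right:
  i=0: run of 'C' x 20 -> '20C'

RLE = 20C


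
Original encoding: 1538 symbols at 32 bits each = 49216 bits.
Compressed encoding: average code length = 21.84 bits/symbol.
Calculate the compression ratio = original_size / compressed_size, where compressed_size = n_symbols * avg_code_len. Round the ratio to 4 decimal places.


original_size = n_symbols * orig_bits = 1538 * 32 = 49216 bits
compressed_size = n_symbols * avg_code_len = 1538 * 21.84 = 33589.92 bits
ratio = original_size / compressed_size = 49216 / 33589.92 = 1.4652

Compression ratio = 1.4652


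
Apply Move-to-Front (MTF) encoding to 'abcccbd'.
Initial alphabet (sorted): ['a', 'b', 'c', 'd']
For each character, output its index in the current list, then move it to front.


MTF encoding:
'a': index 0 in ['a', 'b', 'c', 'd'] -> ['a', 'b', 'c', 'd']
'b': index 1 in ['a', 'b', 'c', 'd'] -> ['b', 'a', 'c', 'd']
'c': index 2 in ['b', 'a', 'c', 'd'] -> ['c', 'b', 'a', 'd']
'c': index 0 in ['c', 'b', 'a', 'd'] -> ['c', 'b', 'a', 'd']
'c': index 0 in ['c', 'b', 'a', 'd'] -> ['c', 'b', 'a', 'd']
'b': index 1 in ['c', 'b', 'a', 'd'] -> ['b', 'c', 'a', 'd']
'd': index 3 in ['b', 'c', 'a', 'd'] -> ['d', 'b', 'c', 'a']


Output: [0, 1, 2, 0, 0, 1, 3]


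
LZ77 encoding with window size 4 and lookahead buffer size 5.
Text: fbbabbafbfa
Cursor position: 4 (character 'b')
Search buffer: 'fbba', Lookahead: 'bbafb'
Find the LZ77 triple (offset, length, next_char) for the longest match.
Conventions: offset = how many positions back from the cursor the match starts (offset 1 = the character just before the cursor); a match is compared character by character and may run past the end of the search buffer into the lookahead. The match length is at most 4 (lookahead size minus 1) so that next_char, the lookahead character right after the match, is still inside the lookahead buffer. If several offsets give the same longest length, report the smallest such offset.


Try each offset into the search buffer:
  offset=1 (pos 3, char 'a'): match length 0
  offset=2 (pos 2, char 'b'): match length 1
  offset=3 (pos 1, char 'b'): match length 3
  offset=4 (pos 0, char 'f'): match length 0
Longest match has length 3 at offset 3.
next_char = character at position 4 + 3 = 7 -> 'f'

Best match: offset=3, length=3 (matching 'bba' starting at position 1)
LZ77 triple: (3, 3, 'f')


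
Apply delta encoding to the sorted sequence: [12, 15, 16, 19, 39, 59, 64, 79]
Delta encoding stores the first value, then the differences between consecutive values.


First value: 12
Deltas:
  15 - 12 = 3
  16 - 15 = 1
  19 - 16 = 3
  39 - 19 = 20
  59 - 39 = 20
  64 - 59 = 5
  79 - 64 = 15


Delta encoded: [12, 3, 1, 3, 20, 20, 5, 15]


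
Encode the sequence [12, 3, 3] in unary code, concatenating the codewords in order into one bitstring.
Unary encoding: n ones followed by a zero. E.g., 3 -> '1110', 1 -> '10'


Encode each number as n ones followed by a terminating 0:
  12 -> 1111111111110 (13 bits)
  3 -> 1110 (4 bits)
  3 -> 1110 (4 bits)
Total length = 13 + 4 + 4 = 21 bits.

Unary([12, 3, 3]) = 111111111111011101110 (21 bits)


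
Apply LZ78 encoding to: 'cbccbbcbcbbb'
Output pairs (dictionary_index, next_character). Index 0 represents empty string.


LZ78 encoding steps:
Dictionary: {0: ''}
Step 1: w='' (idx 0), next='c' -> output (0, 'c'), add 'c' as idx 1
Step 2: w='' (idx 0), next='b' -> output (0, 'b'), add 'b' as idx 2
Step 3: w='c' (idx 1), next='c' -> output (1, 'c'), add 'cc' as idx 3
Step 4: w='b' (idx 2), next='b' -> output (2, 'b'), add 'bb' as idx 4
Step 5: w='c' (idx 1), next='b' -> output (1, 'b'), add 'cb' as idx 5
Step 6: w='cb' (idx 5), next='b' -> output (5, 'b'), add 'cbb' as idx 6
Step 7: w='b' (idx 2), end of input -> output (2, '')


Encoded: [(0, 'c'), (0, 'b'), (1, 'c'), (2, 'b'), (1, 'b'), (5, 'b'), (2, '')]


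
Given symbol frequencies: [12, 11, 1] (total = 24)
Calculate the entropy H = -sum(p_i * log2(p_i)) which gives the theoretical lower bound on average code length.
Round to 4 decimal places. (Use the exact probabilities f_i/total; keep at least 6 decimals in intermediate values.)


Per-symbol terms -p_i * log2(p_i) with p_i = f_i/24:
  p = 12/24 = 0.500000: log2(p) = -1.000000, -p*log2(p) = 0.500000
  p = 11/24 = 0.458333: log2(p) = -1.125531, -p*log2(p) = 0.515868
  p = 1/24 = 0.041667: log2(p) = -4.584963, -p*log2(p) = 0.191040
H = 0.500000 + 0.515868 + 0.191040 = 1.206908

H = 1.2069 bits/symbol


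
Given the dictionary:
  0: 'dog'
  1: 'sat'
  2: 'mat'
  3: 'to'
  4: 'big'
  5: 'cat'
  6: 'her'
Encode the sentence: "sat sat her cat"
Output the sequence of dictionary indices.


Look up each word in the dictionary:
  'sat' -> 1
  'sat' -> 1
  'her' -> 6
  'cat' -> 5

Encoded: [1, 1, 6, 5]


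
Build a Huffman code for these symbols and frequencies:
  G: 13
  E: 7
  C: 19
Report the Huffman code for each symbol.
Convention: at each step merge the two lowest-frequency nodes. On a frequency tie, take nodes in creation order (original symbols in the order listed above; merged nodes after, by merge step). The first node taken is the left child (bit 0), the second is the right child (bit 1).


Huffman tree construction:
Step 1: Merge E(7) + G(13) = 20
Step 2: Merge C(19) + (E+G)(20) = 39
Read each symbol's code off the tree from the root (left child = 0, right child = 1).

Codes:
  G: 11 (length 2)
  E: 10 (length 2)
  C: 0 (length 1)
Average code length: 59/39 = 1.5128 bits/symbol


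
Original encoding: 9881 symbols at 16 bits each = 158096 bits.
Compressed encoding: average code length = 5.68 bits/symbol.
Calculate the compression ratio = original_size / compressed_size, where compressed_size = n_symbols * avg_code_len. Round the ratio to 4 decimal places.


original_size = n_symbols * orig_bits = 9881 * 16 = 158096 bits
compressed_size = n_symbols * avg_code_len = 9881 * 5.68 = 56124.08 bits
ratio = original_size / compressed_size = 158096 / 56124.08 = 2.8169

Compression ratio = 2.8169


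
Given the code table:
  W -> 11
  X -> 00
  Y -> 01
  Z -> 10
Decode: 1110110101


Decoding:
11 -> W
10 -> Z
11 -> W
01 -> Y
01 -> Y


Result: WZWYY


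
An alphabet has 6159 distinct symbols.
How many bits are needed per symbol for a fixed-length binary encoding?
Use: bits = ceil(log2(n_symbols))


log2(6159) = 12.5885
Bracket: 2^12 = 4096 < 6159 <= 2^13 = 8192
So ceil(log2(6159)) = 13

bits = ceil(log2(6159)) = ceil(12.5885) = 13 bits


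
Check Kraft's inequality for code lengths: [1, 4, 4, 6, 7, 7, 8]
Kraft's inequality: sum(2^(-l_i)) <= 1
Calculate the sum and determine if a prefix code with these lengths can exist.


Sum = 2^(-1) + 2^(-4) + 2^(-4) + 2^(-6) + 2^(-7) + 2^(-7) + 2^(-8)
    = 0.5 + 0.0625 + 0.0625 + 0.015625 + 0.0078125 + 0.0078125 + 0.00390625
    = 169/256 = 0.66015625
Since 0.66015625 <= 1, Kraft's inequality IS satisfied.
A prefix code with these lengths CAN exist.

Kraft sum = 0.66015625. Satisfied.


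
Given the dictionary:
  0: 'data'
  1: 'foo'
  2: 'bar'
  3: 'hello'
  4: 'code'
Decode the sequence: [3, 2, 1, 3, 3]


Look up each index in the dictionary:
  3 -> 'hello'
  2 -> 'bar'
  1 -> 'foo'
  3 -> 'hello'
  3 -> 'hello'

Decoded: "hello bar foo hello hello"


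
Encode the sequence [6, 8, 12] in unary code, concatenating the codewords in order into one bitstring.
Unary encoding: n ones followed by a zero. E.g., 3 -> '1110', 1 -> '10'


Encode each number as n ones followed by a terminating 0:
  6 -> 1111110 (7 bits)
  8 -> 111111110 (9 bits)
  12 -> 1111111111110 (13 bits)
Total length = 7 + 9 + 13 = 29 bits.

Unary([6, 8, 12]) = 11111101111111101111111111110 (29 bits)


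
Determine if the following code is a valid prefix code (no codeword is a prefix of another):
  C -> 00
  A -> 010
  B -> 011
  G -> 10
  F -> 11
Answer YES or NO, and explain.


Checking each pair (does one codeword prefix another?):
  C='00' vs A='010': no prefix
  C='00' vs B='011': no prefix
  C='00' vs G='10': no prefix
  C='00' vs F='11': no prefix
  A='010' vs C='00': no prefix
  A='010' vs B='011': no prefix
  A='010' vs G='10': no prefix
  A='010' vs F='11': no prefix
  B='011' vs C='00': no prefix
  B='011' vs A='010': no prefix
  B='011' vs G='10': no prefix
  B='011' vs F='11': no prefix
  G='10' vs C='00': no prefix
  G='10' vs A='010': no prefix
  G='10' vs B='011': no prefix
  G='10' vs F='11': no prefix
  F='11' vs C='00': no prefix
  F='11' vs A='010': no prefix
  F='11' vs B='011': no prefix
  F='11' vs G='10': no prefix
No violation found over all pairs.

YES -- this is a valid prefix code. No codeword is a prefix of any other codeword.


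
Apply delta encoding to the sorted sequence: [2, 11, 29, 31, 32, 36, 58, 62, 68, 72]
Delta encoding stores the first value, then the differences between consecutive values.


First value: 2
Deltas:
  11 - 2 = 9
  29 - 11 = 18
  31 - 29 = 2
  32 - 31 = 1
  36 - 32 = 4
  58 - 36 = 22
  62 - 58 = 4
  68 - 62 = 6
  72 - 68 = 4


Delta encoded: [2, 9, 18, 2, 1, 4, 22, 4, 6, 4]


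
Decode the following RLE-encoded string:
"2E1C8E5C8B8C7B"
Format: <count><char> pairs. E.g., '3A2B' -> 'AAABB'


Expanding each <count><char> pair:
  2E -> 'EE'
  1C -> 'C'
  8E -> 'EEEEEEEE'
  5C -> 'CCCCC'
  8B -> 'BBBBBBBB'
  8C -> 'CCCCCCCC'
  7B -> 'BBBBBBB'

Decoded = EECEEEEEEEECCCCCBBBBBBBBCCCCCCCCBBBBBBB


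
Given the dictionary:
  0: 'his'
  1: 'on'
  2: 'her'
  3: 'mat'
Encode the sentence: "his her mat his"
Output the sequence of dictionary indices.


Look up each word in the dictionary:
  'his' -> 0
  'her' -> 2
  'mat' -> 3
  'his' -> 0

Encoded: [0, 2, 3, 0]


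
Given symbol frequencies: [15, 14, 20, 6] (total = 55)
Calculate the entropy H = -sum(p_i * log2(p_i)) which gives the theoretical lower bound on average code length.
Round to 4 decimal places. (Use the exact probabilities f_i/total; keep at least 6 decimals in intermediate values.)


Per-symbol terms -p_i * log2(p_i) with p_i = f_i/55:
  p = 15/55 = 0.272727: log2(p) = -1.874469, -p*log2(p) = 0.511219
  p = 14/55 = 0.254545: log2(p) = -1.974005, -p*log2(p) = 0.502474
  p = 20/55 = 0.363636: log2(p) = -1.459432, -p*log2(p) = 0.530702
  p = 6/55 = 0.109091: log2(p) = -3.196397, -p*log2(p) = 0.348698
H = 0.511219 + 0.502474 + 0.530702 + 0.348698 = 1.893093

H = 1.8931 bits/symbol


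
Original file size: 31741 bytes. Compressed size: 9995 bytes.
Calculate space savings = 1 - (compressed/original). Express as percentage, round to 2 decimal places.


ratio = compressed/original = 9995/31741 = 0.314892
savings = 1 - ratio = 1 - 0.314892 = 0.685108
as a percentage: 0.685108 * 100 = 68.51%

Space savings = 1 - 9995/31741 = 68.51%


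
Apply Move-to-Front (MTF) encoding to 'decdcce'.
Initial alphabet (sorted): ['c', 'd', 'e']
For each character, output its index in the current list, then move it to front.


MTF encoding:
'd': index 1 in ['c', 'd', 'e'] -> ['d', 'c', 'e']
'e': index 2 in ['d', 'c', 'e'] -> ['e', 'd', 'c']
'c': index 2 in ['e', 'd', 'c'] -> ['c', 'e', 'd']
'd': index 2 in ['c', 'e', 'd'] -> ['d', 'c', 'e']
'c': index 1 in ['d', 'c', 'e'] -> ['c', 'd', 'e']
'c': index 0 in ['c', 'd', 'e'] -> ['c', 'd', 'e']
'e': index 2 in ['c', 'd', 'e'] -> ['e', 'c', 'd']


Output: [1, 2, 2, 2, 1, 0, 2]


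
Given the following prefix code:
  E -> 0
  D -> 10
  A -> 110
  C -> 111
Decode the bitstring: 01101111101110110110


Decoding step by step:
Bits 0 -> E
Bits 110 -> A
Bits 111 -> C
Bits 110 -> A
Bits 111 -> C
Bits 0 -> E
Bits 110 -> A
Bits 110 -> A


Decoded message: EACACEAA


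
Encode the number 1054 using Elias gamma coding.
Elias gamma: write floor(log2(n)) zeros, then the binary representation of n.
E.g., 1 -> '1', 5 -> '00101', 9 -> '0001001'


num_bits = floor(log2(1054)) + 1 = 11
leading_zeros = num_bits - 1 = 10
binary(1054) = 10000011110

Elias gamma(1054) = '0000000000' + '10000011110' = 000000000010000011110 (21 bits)


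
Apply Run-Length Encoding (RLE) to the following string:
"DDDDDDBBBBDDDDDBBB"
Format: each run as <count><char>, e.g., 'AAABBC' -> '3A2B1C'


Scanning runs left to right:
  i=0: run of 'D' x 6 -> '6D'
  i=6: run of 'B' x 4 -> '4B'
  i=10: run of 'D' x 5 -> '5D'
  i=15: run of 'B' x 3 -> '3B'

RLE = 6D4B5D3B


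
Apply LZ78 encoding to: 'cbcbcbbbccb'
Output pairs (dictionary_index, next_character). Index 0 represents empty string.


LZ78 encoding steps:
Dictionary: {0: ''}
Step 1: w='' (idx 0), next='c' -> output (0, 'c'), add 'c' as idx 1
Step 2: w='' (idx 0), next='b' -> output (0, 'b'), add 'b' as idx 2
Step 3: w='c' (idx 1), next='b' -> output (1, 'b'), add 'cb' as idx 3
Step 4: w='cb' (idx 3), next='b' -> output (3, 'b'), add 'cbb' as idx 4
Step 5: w='b' (idx 2), next='c' -> output (2, 'c'), add 'bc' as idx 5
Step 6: w='cb' (idx 3), end of input -> output (3, '')


Encoded: [(0, 'c'), (0, 'b'), (1, 'b'), (3, 'b'), (2, 'c'), (3, '')]


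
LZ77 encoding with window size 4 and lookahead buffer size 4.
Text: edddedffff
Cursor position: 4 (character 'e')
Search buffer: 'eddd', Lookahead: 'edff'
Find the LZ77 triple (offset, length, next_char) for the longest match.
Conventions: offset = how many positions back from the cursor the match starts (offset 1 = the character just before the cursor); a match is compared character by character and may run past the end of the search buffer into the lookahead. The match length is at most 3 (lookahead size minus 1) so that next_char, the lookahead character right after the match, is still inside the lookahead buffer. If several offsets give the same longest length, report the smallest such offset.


Try each offset into the search buffer:
  offset=1 (pos 3, char 'd'): match length 0
  offset=2 (pos 2, char 'd'): match length 0
  offset=3 (pos 1, char 'd'): match length 0
  offset=4 (pos 0, char 'e'): match length 2
Longest match has length 2 at offset 4.
next_char = character at position 4 + 2 = 6 -> 'f'

Best match: offset=4, length=2 (matching 'ed' starting at position 0)
LZ77 triple: (4, 2, 'f')


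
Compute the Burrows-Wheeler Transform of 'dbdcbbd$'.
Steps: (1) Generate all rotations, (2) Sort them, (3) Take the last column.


Rotations (sorted):
  0: $dbdcbbd -> last char: d
  1: bbd$dbdc -> last char: c
  2: bd$dbdcb -> last char: b
  3: bdcbbd$d -> last char: d
  4: cbbd$dbd -> last char: d
  5: d$dbdcbb -> last char: b
  6: dbdcbbd$ -> last char: $
  7: dcbbd$db -> last char: b


BWT = dcbddb$b


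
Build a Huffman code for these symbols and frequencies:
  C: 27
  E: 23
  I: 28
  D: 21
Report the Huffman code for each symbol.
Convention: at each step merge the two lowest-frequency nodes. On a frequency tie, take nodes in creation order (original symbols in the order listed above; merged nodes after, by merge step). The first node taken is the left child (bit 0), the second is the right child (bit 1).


Huffman tree construction:
Step 1: Merge D(21) + E(23) = 44
Step 2: Merge C(27) + I(28) = 55
Step 3: Merge (D+E)(44) + (C+I)(55) = 99
Read each symbol's code off the tree from the root (left child = 0, right child = 1).

Codes:
  C: 10 (length 2)
  E: 01 (length 2)
  I: 11 (length 2)
  D: 00 (length 2)
Average code length: 198/99 = 2.0000 bits/symbol


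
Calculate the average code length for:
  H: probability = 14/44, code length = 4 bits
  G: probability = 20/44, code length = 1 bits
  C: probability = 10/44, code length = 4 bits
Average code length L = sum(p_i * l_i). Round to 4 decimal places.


Weighted contributions p_i * l_i:
  H: (14/44) * 4 = 56/44
  G: (20/44) * 1 = 20/44
  C: (10/44) * 4 = 40/44
Sum = (56 + 20 + 40)/44 = 116/44

L = 116/44 = 2.6364 bits/symbol


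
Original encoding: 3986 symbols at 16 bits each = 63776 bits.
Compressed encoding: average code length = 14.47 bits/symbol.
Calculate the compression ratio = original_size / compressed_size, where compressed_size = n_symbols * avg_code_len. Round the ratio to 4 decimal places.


original_size = n_symbols * orig_bits = 3986 * 16 = 63776 bits
compressed_size = n_symbols * avg_code_len = 3986 * 14.47 = 57677.42 bits
ratio = original_size / compressed_size = 63776 / 57677.42 = 1.1057

Compression ratio = 1.1057


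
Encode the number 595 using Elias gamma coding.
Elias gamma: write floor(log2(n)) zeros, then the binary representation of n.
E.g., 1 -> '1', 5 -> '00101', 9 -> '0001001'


num_bits = floor(log2(595)) + 1 = 10
leading_zeros = num_bits - 1 = 9
binary(595) = 1001010011

Elias gamma(595) = '000000000' + '1001010011' = 0000000001001010011 (19 bits)


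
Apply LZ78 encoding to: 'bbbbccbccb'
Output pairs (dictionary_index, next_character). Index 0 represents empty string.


LZ78 encoding steps:
Dictionary: {0: ''}
Step 1: w='' (idx 0), next='b' -> output (0, 'b'), add 'b' as idx 1
Step 2: w='b' (idx 1), next='b' -> output (1, 'b'), add 'bb' as idx 2
Step 3: w='b' (idx 1), next='c' -> output (1, 'c'), add 'bc' as idx 3
Step 4: w='' (idx 0), next='c' -> output (0, 'c'), add 'c' as idx 4
Step 5: w='bc' (idx 3), next='c' -> output (3, 'c'), add 'bcc' as idx 5
Step 6: w='b' (idx 1), end of input -> output (1, '')


Encoded: [(0, 'b'), (1, 'b'), (1, 'c'), (0, 'c'), (3, 'c'), (1, '')]


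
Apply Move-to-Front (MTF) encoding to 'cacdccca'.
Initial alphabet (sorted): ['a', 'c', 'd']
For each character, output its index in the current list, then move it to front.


MTF encoding:
'c': index 1 in ['a', 'c', 'd'] -> ['c', 'a', 'd']
'a': index 1 in ['c', 'a', 'd'] -> ['a', 'c', 'd']
'c': index 1 in ['a', 'c', 'd'] -> ['c', 'a', 'd']
'd': index 2 in ['c', 'a', 'd'] -> ['d', 'c', 'a']
'c': index 1 in ['d', 'c', 'a'] -> ['c', 'd', 'a']
'c': index 0 in ['c', 'd', 'a'] -> ['c', 'd', 'a']
'c': index 0 in ['c', 'd', 'a'] -> ['c', 'd', 'a']
'a': index 2 in ['c', 'd', 'a'] -> ['a', 'c', 'd']


Output: [1, 1, 1, 2, 1, 0, 0, 2]


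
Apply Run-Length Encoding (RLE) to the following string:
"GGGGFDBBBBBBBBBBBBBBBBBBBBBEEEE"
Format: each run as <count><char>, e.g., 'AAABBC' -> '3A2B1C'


Scanning runs left to right:
  i=0: run of 'G' x 4 -> '4G'
  i=4: run of 'F' x 1 -> '1F'
  i=5: run of 'D' x 1 -> '1D'
  i=6: run of 'B' x 21 -> '21B'
  i=27: run of 'E' x 4 -> '4E'

RLE = 4G1F1D21B4E


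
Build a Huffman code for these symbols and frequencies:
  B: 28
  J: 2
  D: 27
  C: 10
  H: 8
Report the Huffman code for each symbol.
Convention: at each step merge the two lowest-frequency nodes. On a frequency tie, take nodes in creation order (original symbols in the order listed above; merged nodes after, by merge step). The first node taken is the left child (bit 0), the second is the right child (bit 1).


Huffman tree construction:
Step 1: Merge J(2) + H(8) = 10
Step 2: Merge C(10) + (J+H)(10) = 20
Step 3: Merge (C+(J+H))(20) + D(27) = 47
Step 4: Merge B(28) + ((C+(J+H))+D)(47) = 75
Read each symbol's code off the tree from the root (left child = 0, right child = 1).

Codes:
  B: 0 (length 1)
  J: 1010 (length 4)
  D: 11 (length 2)
  C: 100 (length 3)
  H: 1011 (length 4)
Average code length: 152/75 = 2.0267 bits/symbol


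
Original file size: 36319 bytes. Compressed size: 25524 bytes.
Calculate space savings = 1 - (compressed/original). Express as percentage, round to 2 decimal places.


ratio = compressed/original = 25524/36319 = 0.702773
savings = 1 - ratio = 1 - 0.702773 = 0.297227
as a percentage: 0.297227 * 100 = 29.72%

Space savings = 1 - 25524/36319 = 29.72%


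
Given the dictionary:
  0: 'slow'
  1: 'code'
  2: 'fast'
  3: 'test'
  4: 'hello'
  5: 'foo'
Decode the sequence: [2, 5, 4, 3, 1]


Look up each index in the dictionary:
  2 -> 'fast'
  5 -> 'foo'
  4 -> 'hello'
  3 -> 'test'
  1 -> 'code'

Decoded: "fast foo hello test code"


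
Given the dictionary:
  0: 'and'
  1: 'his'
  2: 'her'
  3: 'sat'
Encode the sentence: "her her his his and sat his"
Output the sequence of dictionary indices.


Look up each word in the dictionary:
  'her' -> 2
  'her' -> 2
  'his' -> 1
  'his' -> 1
  'and' -> 0
  'sat' -> 3
  'his' -> 1

Encoded: [2, 2, 1, 1, 0, 3, 1]


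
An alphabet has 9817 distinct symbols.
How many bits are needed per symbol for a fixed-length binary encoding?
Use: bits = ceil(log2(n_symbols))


log2(9817) = 13.2611
Bracket: 2^13 = 8192 < 9817 <= 2^14 = 16384
So ceil(log2(9817)) = 14

bits = ceil(log2(9817)) = ceil(13.2611) = 14 bits


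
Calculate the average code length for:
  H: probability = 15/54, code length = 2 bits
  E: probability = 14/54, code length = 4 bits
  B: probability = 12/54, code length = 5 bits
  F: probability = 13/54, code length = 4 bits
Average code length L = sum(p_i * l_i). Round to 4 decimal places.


Weighted contributions p_i * l_i:
  H: (15/54) * 2 = 30/54
  E: (14/54) * 4 = 56/54
  B: (12/54) * 5 = 60/54
  F: (13/54) * 4 = 52/54
Sum = (30 + 56 + 60 + 52)/54 = 198/54

L = 198/54 = 3.6667 bits/symbol


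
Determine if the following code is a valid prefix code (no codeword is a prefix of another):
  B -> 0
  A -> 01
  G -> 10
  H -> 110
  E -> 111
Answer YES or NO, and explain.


Checking each pair (does one codeword prefix another?):
  B='0' vs A='01': prefix -- VIOLATION

NO -- this is NOT a valid prefix code. B (0) is a prefix of A (01).


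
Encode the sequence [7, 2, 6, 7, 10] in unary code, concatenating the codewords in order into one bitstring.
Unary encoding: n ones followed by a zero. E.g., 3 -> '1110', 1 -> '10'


Encode each number as n ones followed by a terminating 0:
  7 -> 11111110 (8 bits)
  2 -> 110 (3 bits)
  6 -> 1111110 (7 bits)
  7 -> 11111110 (8 bits)
  10 -> 11111111110 (11 bits)
Total length = 8 + 3 + 7 + 8 + 11 = 37 bits.

Unary([7, 2, 6, 7, 10]) = 1111111011011111101111111011111111110 (37 bits)


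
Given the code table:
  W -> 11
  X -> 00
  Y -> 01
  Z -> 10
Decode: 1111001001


Decoding:
11 -> W
11 -> W
00 -> X
10 -> Z
01 -> Y


Result: WWXZY


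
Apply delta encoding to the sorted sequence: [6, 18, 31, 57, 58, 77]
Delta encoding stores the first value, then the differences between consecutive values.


First value: 6
Deltas:
  18 - 6 = 12
  31 - 18 = 13
  57 - 31 = 26
  58 - 57 = 1
  77 - 58 = 19


Delta encoded: [6, 12, 13, 26, 1, 19]


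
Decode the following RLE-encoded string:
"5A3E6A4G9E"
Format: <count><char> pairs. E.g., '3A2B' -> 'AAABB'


Expanding each <count><char> pair:
  5A -> 'AAAAA'
  3E -> 'EEE'
  6A -> 'AAAAAA'
  4G -> 'GGGG'
  9E -> 'EEEEEEEEE'

Decoded = AAAAAEEEAAAAAAGGGGEEEEEEEEE


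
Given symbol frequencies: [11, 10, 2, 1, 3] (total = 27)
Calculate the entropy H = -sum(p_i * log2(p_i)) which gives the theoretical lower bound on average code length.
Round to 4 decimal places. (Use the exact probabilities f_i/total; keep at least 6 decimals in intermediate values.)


Per-symbol terms -p_i * log2(p_i) with p_i = f_i/27:
  p = 11/27 = 0.407407: log2(p) = -1.295456, -p*log2(p) = 0.527778
  p = 10/27 = 0.370370: log2(p) = -1.432959, -p*log2(p) = 0.530726
  p = 2/27 = 0.074074: log2(p) = -3.754888, -p*log2(p) = 0.278140
  p = 1/27 = 0.037037: log2(p) = -4.754888, -p*log2(p) = 0.176107
  p = 3/27 = 0.111111: log2(p) = -3.169925, -p*log2(p) = 0.352214
H = 0.527778 + 0.530726 + 0.278140 + 0.176107 + 0.352214 = 1.864965

H = 1.865 bits/symbol


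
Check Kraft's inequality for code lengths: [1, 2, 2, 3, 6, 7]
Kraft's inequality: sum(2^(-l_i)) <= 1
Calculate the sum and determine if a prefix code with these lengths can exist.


Sum = 2^(-1) + 2^(-2) + 2^(-2) + 2^(-3) + 2^(-6) + 2^(-7)
    = 0.5 + 0.25 + 0.25 + 0.125 + 0.015625 + 0.0078125
    = 147/128 = 1.1484375
Since 1.1484375 > 1, Kraft's inequality is NOT satisfied.
A prefix code with these lengths CANNOT exist.

Kraft sum = 1.1484375. Not satisfied.


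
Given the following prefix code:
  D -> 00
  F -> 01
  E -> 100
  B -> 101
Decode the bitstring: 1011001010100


Decoding step by step:
Bits 101 -> B
Bits 100 -> E
Bits 101 -> B
Bits 01 -> F
Bits 00 -> D


Decoded message: BEBFD


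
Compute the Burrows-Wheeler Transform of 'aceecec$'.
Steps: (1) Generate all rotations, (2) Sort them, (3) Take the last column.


Rotations (sorted):
  0: $aceecec -> last char: c
  1: aceecec$ -> last char: $
  2: c$aceece -> last char: e
  3: cec$acee -> last char: e
  4: ceecec$a -> last char: a
  5: ec$aceec -> last char: c
  6: ecec$ace -> last char: e
  7: eecec$ac -> last char: c


BWT = c$eeacec


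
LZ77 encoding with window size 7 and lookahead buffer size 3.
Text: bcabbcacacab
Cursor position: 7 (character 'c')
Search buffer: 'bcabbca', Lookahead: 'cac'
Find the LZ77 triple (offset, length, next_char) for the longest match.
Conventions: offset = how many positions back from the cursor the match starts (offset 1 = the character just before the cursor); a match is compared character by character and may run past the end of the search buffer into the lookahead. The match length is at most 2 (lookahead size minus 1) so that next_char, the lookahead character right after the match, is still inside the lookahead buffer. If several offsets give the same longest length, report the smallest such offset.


Try each offset into the search buffer:
  offset=1 (pos 6, char 'a'): match length 0
  offset=2 (pos 5, char 'c'): match length 2
  offset=3 (pos 4, char 'b'): match length 0
  offset=4 (pos 3, char 'b'): match length 0
  offset=5 (pos 2, char 'a'): match length 0
  offset=6 (pos 1, char 'c'): match length 2
  offset=7 (pos 0, char 'b'): match length 0
Longest match has length 2, found at offsets 2, 6; take the smallest, offset 2.
next_char = character at position 7 + 2 = 9 -> 'c'

Best match: offset=2, length=2 (matching 'ca' starting at position 5)
LZ77 triple: (2, 2, 'c')


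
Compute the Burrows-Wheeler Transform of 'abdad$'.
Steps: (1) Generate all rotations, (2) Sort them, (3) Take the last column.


Rotations (sorted):
  0: $abdad -> last char: d
  1: abdad$ -> last char: $
  2: ad$abd -> last char: d
  3: bdad$a -> last char: a
  4: d$abda -> last char: a
  5: dad$ab -> last char: b


BWT = d$daab


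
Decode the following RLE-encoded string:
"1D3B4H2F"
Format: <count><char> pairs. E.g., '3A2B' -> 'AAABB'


Expanding each <count><char> pair:
  1D -> 'D'
  3B -> 'BBB'
  4H -> 'HHHH'
  2F -> 'FF'

Decoded = DBBBHHHHFF


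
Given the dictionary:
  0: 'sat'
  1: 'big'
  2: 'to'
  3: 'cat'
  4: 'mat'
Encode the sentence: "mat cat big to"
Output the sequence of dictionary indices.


Look up each word in the dictionary:
  'mat' -> 4
  'cat' -> 3
  'big' -> 1
  'to' -> 2

Encoded: [4, 3, 1, 2]


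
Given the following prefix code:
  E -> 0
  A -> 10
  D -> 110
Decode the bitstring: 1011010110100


Decoding step by step:
Bits 10 -> A
Bits 110 -> D
Bits 10 -> A
Bits 110 -> D
Bits 10 -> A
Bits 0 -> E


Decoded message: ADADAE


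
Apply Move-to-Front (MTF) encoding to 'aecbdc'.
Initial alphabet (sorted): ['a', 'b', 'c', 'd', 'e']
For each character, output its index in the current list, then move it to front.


MTF encoding:
'a': index 0 in ['a', 'b', 'c', 'd', 'e'] -> ['a', 'b', 'c', 'd', 'e']
'e': index 4 in ['a', 'b', 'c', 'd', 'e'] -> ['e', 'a', 'b', 'c', 'd']
'c': index 3 in ['e', 'a', 'b', 'c', 'd'] -> ['c', 'e', 'a', 'b', 'd']
'b': index 3 in ['c', 'e', 'a', 'b', 'd'] -> ['b', 'c', 'e', 'a', 'd']
'd': index 4 in ['b', 'c', 'e', 'a', 'd'] -> ['d', 'b', 'c', 'e', 'a']
'c': index 2 in ['d', 'b', 'c', 'e', 'a'] -> ['c', 'd', 'b', 'e', 'a']


Output: [0, 4, 3, 3, 4, 2]


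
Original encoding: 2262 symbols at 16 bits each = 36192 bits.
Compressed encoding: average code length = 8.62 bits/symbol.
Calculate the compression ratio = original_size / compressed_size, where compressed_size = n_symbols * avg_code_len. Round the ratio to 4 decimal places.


original_size = n_symbols * orig_bits = 2262 * 16 = 36192 bits
compressed_size = n_symbols * avg_code_len = 2262 * 8.62 = 19498.44 bits
ratio = original_size / compressed_size = 36192 / 19498.44 = 1.8561

Compression ratio = 1.8561


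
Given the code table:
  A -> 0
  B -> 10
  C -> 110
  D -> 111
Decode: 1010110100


Decoding:
10 -> B
10 -> B
110 -> C
10 -> B
0 -> A


Result: BBCBA


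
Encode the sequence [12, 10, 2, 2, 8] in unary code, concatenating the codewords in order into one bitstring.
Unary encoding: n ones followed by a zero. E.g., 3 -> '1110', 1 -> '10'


Encode each number as n ones followed by a terminating 0:
  12 -> 1111111111110 (13 bits)
  10 -> 11111111110 (11 bits)
  2 -> 110 (3 bits)
  2 -> 110 (3 bits)
  8 -> 111111110 (9 bits)
Total length = 13 + 11 + 3 + 3 + 9 = 39 bits.

Unary([12, 10, 2, 2, 8]) = 111111111111011111111110110110111111110 (39 bits)


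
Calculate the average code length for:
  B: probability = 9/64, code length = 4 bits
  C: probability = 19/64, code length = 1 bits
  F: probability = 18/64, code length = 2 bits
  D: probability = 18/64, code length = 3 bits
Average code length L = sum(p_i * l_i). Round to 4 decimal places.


Weighted contributions p_i * l_i:
  B: (9/64) * 4 = 36/64
  C: (19/64) * 1 = 19/64
  F: (18/64) * 2 = 36/64
  D: (18/64) * 3 = 54/64
Sum = (36 + 19 + 36 + 54)/64 = 145/64

L = 145/64 = 2.2656 bits/symbol


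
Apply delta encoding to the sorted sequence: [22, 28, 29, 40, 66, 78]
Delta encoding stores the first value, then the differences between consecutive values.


First value: 22
Deltas:
  28 - 22 = 6
  29 - 28 = 1
  40 - 29 = 11
  66 - 40 = 26
  78 - 66 = 12


Delta encoded: [22, 6, 1, 11, 26, 12]


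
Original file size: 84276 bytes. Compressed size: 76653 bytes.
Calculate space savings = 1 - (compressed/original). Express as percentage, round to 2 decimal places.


ratio = compressed/original = 76653/84276 = 0.909547
savings = 1 - ratio = 1 - 0.909547 = 0.090453
as a percentage: 0.090453 * 100 = 9.05%

Space savings = 1 - 76653/84276 = 9.05%


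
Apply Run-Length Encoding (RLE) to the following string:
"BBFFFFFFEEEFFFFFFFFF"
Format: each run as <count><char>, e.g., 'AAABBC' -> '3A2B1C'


Scanning runs left to right:
  i=0: run of 'B' x 2 -> '2B'
  i=2: run of 'F' x 6 -> '6F'
  i=8: run of 'E' x 3 -> '3E'
  i=11: run of 'F' x 9 -> '9F'

RLE = 2B6F3E9F


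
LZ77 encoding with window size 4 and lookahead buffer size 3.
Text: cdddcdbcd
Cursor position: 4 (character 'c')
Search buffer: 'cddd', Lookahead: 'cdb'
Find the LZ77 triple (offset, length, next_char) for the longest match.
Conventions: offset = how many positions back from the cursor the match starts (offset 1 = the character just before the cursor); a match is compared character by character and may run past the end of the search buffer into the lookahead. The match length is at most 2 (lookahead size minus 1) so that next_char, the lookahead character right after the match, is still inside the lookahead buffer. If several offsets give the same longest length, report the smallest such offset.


Try each offset into the search buffer:
  offset=1 (pos 3, char 'd'): match length 0
  offset=2 (pos 2, char 'd'): match length 0
  offset=3 (pos 1, char 'd'): match length 0
  offset=4 (pos 0, char 'c'): match length 2
Longest match has length 2 at offset 4.
next_char = character at position 4 + 2 = 6 -> 'b'

Best match: offset=4, length=2 (matching 'cd' starting at position 0)
LZ77 triple: (4, 2, 'b')


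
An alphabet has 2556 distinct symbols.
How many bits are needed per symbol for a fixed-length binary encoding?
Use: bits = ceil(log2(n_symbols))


log2(2556) = 11.3197
Bracket: 2^11 = 2048 < 2556 <= 2^12 = 4096
So ceil(log2(2556)) = 12

bits = ceil(log2(2556)) = ceil(11.3197) = 12 bits


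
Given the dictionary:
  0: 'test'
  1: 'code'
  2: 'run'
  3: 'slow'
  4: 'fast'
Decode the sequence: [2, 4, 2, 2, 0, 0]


Look up each index in the dictionary:
  2 -> 'run'
  4 -> 'fast'
  2 -> 'run'
  2 -> 'run'
  0 -> 'test'
  0 -> 'test'

Decoded: "run fast run run test test"


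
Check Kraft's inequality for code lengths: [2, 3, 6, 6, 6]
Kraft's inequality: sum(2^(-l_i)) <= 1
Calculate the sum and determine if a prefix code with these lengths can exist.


Sum = 2^(-2) + 2^(-3) + 2^(-6) + 2^(-6) + 2^(-6)
    = 0.25 + 0.125 + 0.015625 + 0.015625 + 0.015625
    = 27/64 = 0.421875
Since 0.421875 <= 1, Kraft's inequality IS satisfied.
A prefix code with these lengths CAN exist.

Kraft sum = 0.421875. Satisfied.


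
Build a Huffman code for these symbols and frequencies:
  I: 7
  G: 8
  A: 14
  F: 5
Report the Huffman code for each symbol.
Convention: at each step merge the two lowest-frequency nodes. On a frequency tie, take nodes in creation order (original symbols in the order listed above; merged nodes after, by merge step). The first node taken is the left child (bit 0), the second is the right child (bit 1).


Huffman tree construction:
Step 1: Merge F(5) + I(7) = 12
Step 2: Merge G(8) + (F+I)(12) = 20
Step 3: Merge A(14) + (G+(F+I))(20) = 34
Read each symbol's code off the tree from the root (left child = 0, right child = 1).

Codes:
  I: 111 (length 3)
  G: 10 (length 2)
  A: 0 (length 1)
  F: 110 (length 3)
Average code length: 66/34 = 1.9412 bits/symbol


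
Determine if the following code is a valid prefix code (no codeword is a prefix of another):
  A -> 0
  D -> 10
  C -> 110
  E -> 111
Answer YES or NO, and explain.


Checking each pair (does one codeword prefix another?):
  A='0' vs D='10': no prefix
  A='0' vs C='110': no prefix
  A='0' vs E='111': no prefix
  D='10' vs A='0': no prefix
  D='10' vs C='110': no prefix
  D='10' vs E='111': no prefix
  C='110' vs A='0': no prefix
  C='110' vs D='10': no prefix
  C='110' vs E='111': no prefix
  E='111' vs A='0': no prefix
  E='111' vs D='10': no prefix
  E='111' vs C='110': no prefix
No violation found over all pairs.

YES -- this is a valid prefix code. No codeword is a prefix of any other codeword.


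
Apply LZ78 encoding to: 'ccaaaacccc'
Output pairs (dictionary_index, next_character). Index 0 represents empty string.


LZ78 encoding steps:
Dictionary: {0: ''}
Step 1: w='' (idx 0), next='c' -> output (0, 'c'), add 'c' as idx 1
Step 2: w='c' (idx 1), next='a' -> output (1, 'a'), add 'ca' as idx 2
Step 3: w='' (idx 0), next='a' -> output (0, 'a'), add 'a' as idx 3
Step 4: w='a' (idx 3), next='a' -> output (3, 'a'), add 'aa' as idx 4
Step 5: w='c' (idx 1), next='c' -> output (1, 'c'), add 'cc' as idx 5
Step 6: w='cc' (idx 5), end of input -> output (5, '')


Encoded: [(0, 'c'), (1, 'a'), (0, 'a'), (3, 'a'), (1, 'c'), (5, '')]


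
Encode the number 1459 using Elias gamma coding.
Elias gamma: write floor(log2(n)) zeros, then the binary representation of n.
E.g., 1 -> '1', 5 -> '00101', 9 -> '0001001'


num_bits = floor(log2(1459)) + 1 = 11
leading_zeros = num_bits - 1 = 10
binary(1459) = 10110110011

Elias gamma(1459) = '0000000000' + '10110110011' = 000000000010110110011 (21 bits)


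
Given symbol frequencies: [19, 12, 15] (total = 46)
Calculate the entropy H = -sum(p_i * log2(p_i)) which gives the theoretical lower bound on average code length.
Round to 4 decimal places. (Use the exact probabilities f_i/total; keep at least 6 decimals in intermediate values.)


Per-symbol terms -p_i * log2(p_i) with p_i = f_i/46:
  p = 19/46 = 0.413043: log2(p) = -1.275634, -p*log2(p) = 0.526892
  p = 12/46 = 0.260870: log2(p) = -1.938599, -p*log2(p) = 0.505722
  p = 15/46 = 0.326087: log2(p) = -1.616671, -p*log2(p) = 0.527175
H = 0.526892 + 0.505722 + 0.527175 = 1.559789

H = 1.5598 bits/symbol


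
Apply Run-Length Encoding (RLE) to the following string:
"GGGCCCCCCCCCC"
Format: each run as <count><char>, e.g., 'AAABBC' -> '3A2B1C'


Scanning runs left to right:
  i=0: run of 'G' x 3 -> '3G'
  i=3: run of 'C' x 10 -> '10C'

RLE = 3G10C


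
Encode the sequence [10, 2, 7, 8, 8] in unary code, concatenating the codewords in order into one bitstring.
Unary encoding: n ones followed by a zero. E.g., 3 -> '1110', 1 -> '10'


Encode each number as n ones followed by a terminating 0:
  10 -> 11111111110 (11 bits)
  2 -> 110 (3 bits)
  7 -> 11111110 (8 bits)
  8 -> 111111110 (9 bits)
  8 -> 111111110 (9 bits)
Total length = 11 + 3 + 8 + 9 + 9 = 40 bits.

Unary([10, 2, 7, 8, 8]) = 1111111111011011111110111111110111111110 (40 bits)


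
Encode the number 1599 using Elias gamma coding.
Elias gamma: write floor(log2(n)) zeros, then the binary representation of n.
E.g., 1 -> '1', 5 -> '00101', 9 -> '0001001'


num_bits = floor(log2(1599)) + 1 = 11
leading_zeros = num_bits - 1 = 10
binary(1599) = 11000111111

Elias gamma(1599) = '0000000000' + '11000111111' = 000000000011000111111 (21 bits)
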